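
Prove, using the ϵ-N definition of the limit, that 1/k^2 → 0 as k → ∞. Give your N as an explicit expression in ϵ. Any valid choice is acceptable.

Suppose ϵ > 0. For k ≥ 1, |1/k^2 − 0| = 1/k^2.
1/k^2 < ϵ ⇔ k^2 > 1/ϵ ⇔ k > (1/ϵ)^{1/2}.
Take N = (1/ϵ)^{1/2}. Then k > N implies 1/k^2 < ϵ.

N = (1/ϵ)^{1/2}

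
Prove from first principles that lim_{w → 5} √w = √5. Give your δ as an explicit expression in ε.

δ = min(5, √5·ε)

Fix ε > 0. We want δ > 0 such that 0 < |w − 5| < δ implies |√w − √5| < ε.
Rationalise: √w − √5 = (w − 5)/(√w + √5), so |√w − √5| = |w − 5|/(√w + √5).
Restrict δ ≤ 5 so that |w − 5| < 5 forces w > 0, and then √w + √5 > √5.
Hence |√w − √5| < |w − 5|/√5, which is < ε once |w − 5| < √5·ε.
Take δ = min(5, √5·ε). If 0 < |w − 5| < δ then w > 0 and |√w − √5| < |w − 5|/√5 < ε.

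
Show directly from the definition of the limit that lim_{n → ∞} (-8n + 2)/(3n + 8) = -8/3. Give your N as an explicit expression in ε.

Let ε > 0 be given. For n ≥ 1, |(-8n + 2)/(3n + 8) + 8/3| = |70|/(3(3n + 8)) = 70/(3(3n + 8)).
Since 3n + 8 ≥ 3n for n ≥ 1, this is ≤ 70/(3·3n) = (70/9)/n.
So |(-8n + 2)/(3n + 8) + 8/3| < ε whenever n > (70/9)/ε.
Take N = (70/9)/ε. If n > N then |(-8n + 2)/(3n + 8) + 8/3| ≤ (70/9)/n < ε.

N = (70/9)/ε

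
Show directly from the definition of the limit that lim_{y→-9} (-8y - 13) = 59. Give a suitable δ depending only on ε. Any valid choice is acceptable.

δ = ε/8

Suppose ε > 0. We need δ > 0 so that 0 < |y + 9| < δ implies |(-8y - 13) − 59| < ε.
Since (-8y - 13) − 59 = -8(y + 9), we have |(-8y - 13) − 59| = 8|y + 9|.
Thus it suffices that |y + 9| < ε/8.
Take δ = ε/8. If 0 < |y + 9| < δ then |(-8y - 13) − 59| = 8|y + 9| < 8·(ε/8) = ε.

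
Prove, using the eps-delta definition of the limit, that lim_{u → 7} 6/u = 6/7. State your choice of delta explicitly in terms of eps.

delta = min(7/2, (49/12)eps)

Suppose eps > 0. We seek delta > 0 such that 0 < |u − 7| < delta implies |6/u − (6/7)| < eps.
|6/u − (6/7)| = 6·|7 − u|/(7·|u|) = 6|u − 7|/(7|u|).
Restrict delta ≤ 7/2. Then |u − 7| < 7/2 gives |u| > 7/2, so 7|u| > 49/2.
Then |6/u − (6/7)| < 6|u − 7|/(49/2), which is < eps when |u − 7| < (49/12)eps.
Take delta = min(7/2, (49/12)eps). Then 0 < |u − 7| < delta gives both |u − 7| < 7/2 and |u − 7| < (49/12)eps, so |6/u − (6/7)| < eps.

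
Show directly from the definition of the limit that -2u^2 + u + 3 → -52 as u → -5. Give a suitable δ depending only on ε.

δ = min(1, ε/23)

Let ε > 0 be given. We want δ > 0 such that 0 < |u + 5| < δ implies |(-2u^2 + u + 3) + 52| < ε.
(-2u^2 + u + 3) + 52 = -2u^2 + u + 55 = (u + 5)(-2u + 11).
So |(-2u^2 + u + 3) + 52| = |u + 5|·|-2u + 11|.
Assume first that |u + 5| < 1, so |u| < 6. Then |-2u + 11| ≤ 2·6 + 11 = 23.
Hence |(-2u^2 + u + 3) + 52| ≤ 23|u + 5| < ε provided |u + 5| < ε/23.
Take δ = min(1, ε/23). Then 0 < |u + 5| < δ gives both |u + 5| < 1 and |u + 5| < ε/23, so |(-2u^2 + u + 3) + 52| < ε.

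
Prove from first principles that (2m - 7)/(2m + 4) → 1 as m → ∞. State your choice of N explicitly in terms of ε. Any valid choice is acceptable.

Fix ε > 0. For m ≥ 1, |(2m - 7)/(2m + 4) − 1| = |-22|/(2(2m + 4)) = 22/(2(2m + 4)).
Since 2m + 4 ≥ 2m for m ≥ 1, this is ≤ 22/(2·2m) = (11/2)/m.
So |(2m - 7)/(2m + 4) − 1| < ε whenever m > (11/2)/ε.
Take N = (11/2)/ε. If m > N then |(2m - 7)/(2m + 4) − 1| ≤ (11/2)/m < ε.

N = (11/2)/ε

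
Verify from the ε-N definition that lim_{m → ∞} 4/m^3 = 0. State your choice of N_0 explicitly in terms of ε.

Let ε > 0. For m ≥ 1, |4/m^3 − 0| = 4/m^3.
4/m^3 < ε ⇔ m^3 > 4/ε ⇔ m > (4/ε)^{1/3}.
Take N_0 = (4/ε)^{1/3}. Then m > N_0 implies 4/m^3 < ε.

N_0 = (4/ε)^{1/3}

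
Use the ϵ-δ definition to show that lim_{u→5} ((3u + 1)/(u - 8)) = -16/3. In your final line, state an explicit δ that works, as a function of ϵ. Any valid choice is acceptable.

δ = min(3/2, (9/50)ϵ)

Fix ϵ > 0. We want δ > 0 with 0 < |u − 5| < δ ⇒ |(3u + 1)/(u - 8) + 16/3| < ϵ.
Combining over a common denominator, (3u + 1)/(u - 8) + 16/3 = [(3u + 1)·(-3) − 16·(u - 8)] / [(-3)·(u - 8)] = -25(u − 5) / ((-3)(u - 8)).
So |(3u + 1)/(u - 8) + 16/3| = 25|u − 5| / (3·|u − 8|).
Require δ ≤ 3/2, so |u − 8| ≥ |-3| − |u − 5| > 3 − 3/2 = 3/2.
Hence |(3u + 1)/(u - 8) + 16/3| < 25|u − 5|/(3·(3/2)) = (50/9)|u − 5|, which is < ϵ once |u − 5| < (9/50)ϵ.
Take δ = min(3/2, (9/50)ϵ). Then 0 < |u − 5| < δ forces both bounds, so |(3u + 1)/(u - 8) + 16/3| < ϵ.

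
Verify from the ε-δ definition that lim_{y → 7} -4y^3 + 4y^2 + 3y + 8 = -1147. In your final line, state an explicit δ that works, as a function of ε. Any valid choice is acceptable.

Let ε > 0. We want δ > 0 such that 0 < |y − 7| < δ implies |(-4y^3 + 4y^2 + 3y + 8) + 1147| < ε.
(-4y^3 + 4y^2 + 3y + 8) + 1147 = -4y^3 + 4y^2 + 3y + 1155 = (y − 7)(-4y^2 - 24y - 165).
So |(-4y^3 + 4y^2 + 3y + 8) + 1147| = |y − 7|·|-4y^2 - 24y - 165|.
Assume first that |y − 7| < 1, so |y| < 8. Then |-4y^2 - 24y - 165| ≤ 4·8^2 + 24·8 + 165 = 613.
Hence |(-4y^3 + 4y^2 + 3y + 8) + 1147| ≤ 613|y − 7| < ε provided |y − 7| < ε/613.
Choosing δ = min(1, ε/613) ensures both conditions, hence |(-4y^3 + 4y^2 + 3y + 8) + 1147| < ε.

δ = min(1, ε/613)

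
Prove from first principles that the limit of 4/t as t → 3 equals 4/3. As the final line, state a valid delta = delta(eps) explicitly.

delta = min(3/2, (9/8)eps)

Let eps > 0 be given. We seek delta > 0 such that 0 < |t − 3| < delta implies |4/t − (4/3)| < eps.
|4/t − (4/3)| = 4·|3 − t|/(3·|t|) = 4|t − 3|/(3|t|).
Restrict delta ≤ 3/2. Then |t − 3| < 3/2 gives |t| > 3/2, so 3|t| > 9/2.
Then |4/t − (4/3)| < 4|t − 3|/(9/2), which is < eps when |t − 3| < (9/8)eps.
Take delta = min(3/2, (9/8)eps). Then 0 < |t − 3| < delta gives both |t − 3| < 3/2 and |t − 3| < (9/8)eps, so |4/t − (4/3)| < eps.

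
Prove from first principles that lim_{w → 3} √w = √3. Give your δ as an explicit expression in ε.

Let ε > 0. We want δ > 0 such that 0 < |w − 3| < δ implies |√w − √3| < ε.
Rationalise: √w − √3 = (w − 3)/(√w + √3), so |√w − √3| = |w − 3|/(√w + √3).
Restrict δ ≤ 3 so that |w − 3| < 3 forces w > 0, and then √w + √3 > √3.
Hence |√w − √3| < |w − 3|/√3, which is < ε once |w − 3| < √3·ε.
Take δ = min(3, √3·ε). If 0 < |w − 3| < δ then w > 0 and |√w − √3| < |w − 3|/√3 < ε.

δ = min(3, √3·ε)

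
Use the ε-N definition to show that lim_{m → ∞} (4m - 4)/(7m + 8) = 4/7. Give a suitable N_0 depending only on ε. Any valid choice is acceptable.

Fix ε > 0. For m ≥ 1, |(4m - 4)/(7m + 8) − (4/7)| = |-60|/(7(7m + 8)) = 60/(7(7m + 8)).
Since 7m + 8 ≥ 7m for m ≥ 1, this is ≤ 60/(7·7m) = (60/49)/m.
So |(4m - 4)/(7m + 8) − (4/7)| < ε whenever m > (60/49)/ε.
Take N_0 = (60/49)/ε. If m > N_0 then |(4m - 4)/(7m + 8) − (4/7)| ≤ (60/49)/m < ε.

N_0 = (60/49)/ε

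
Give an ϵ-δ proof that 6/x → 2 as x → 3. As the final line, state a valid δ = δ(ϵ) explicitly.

Let ϵ > 0. We seek δ > 0 such that 0 < |x − 3| < δ implies |6/x − 2| < ϵ.
|6/x − 2| = 6·|3 − x|/(3·|x|) = 6|x − 3|/(3|x|).
Restrict δ ≤ 3/2. Then |x − 3| < 3/2 gives |x| > 3/2, so 3|x| > 9/2.
Then |6/x − 2| < 6|x − 3|/(9/2), which is < ϵ when |x − 3| < (3/4)ϵ.
Take δ = min(3/2, (3/4)ϵ). Then 0 < |x − 3| < δ gives both |x − 3| < 3/2 and |x − 3| < (3/4)ϵ, so |6/x − 2| < ϵ.

δ = min(3/2, (3/4)ϵ)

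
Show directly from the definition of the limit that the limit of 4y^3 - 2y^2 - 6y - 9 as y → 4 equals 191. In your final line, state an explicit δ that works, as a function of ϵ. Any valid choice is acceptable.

δ = min(1, ϵ/220)

Let ϵ > 0. We want δ > 0 such that 0 < |y − 4| < δ implies |(4y^3 - 2y^2 - 6y - 9) − 191| < ϵ.
(4y^3 - 2y^2 - 6y - 9) − 191 = 4y^3 - 2y^2 - 6y - 200 = (y − 4)(4y^2 + 14y + 50).
So |(4y^3 - 2y^2 - 6y - 9) − 191| = |y − 4|·|4y^2 + 14y + 50|.
Assume first that |y − 4| < 1, so |y| < 5. Then |4y^2 + 14y + 50| ≤ 4·5^2 + 14·5 + 50 = 220.
Hence |(4y^3 - 2y^2 - 6y - 9) − 191| ≤ 220|y − 4| < ϵ provided |y − 4| < ϵ/220.
Take δ = min(1, ϵ/220). Then 0 < |y − 4| < δ gives both |y − 4| < 1 and |y − 4| < ϵ/220, so |(4y^3 - 2y^2 - 6y - 9) − 191| < ϵ.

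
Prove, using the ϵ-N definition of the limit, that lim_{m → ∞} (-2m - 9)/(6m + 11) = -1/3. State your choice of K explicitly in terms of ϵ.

Let ϵ > 0 be given. For m ≥ 1, |(-2m - 9)/(6m + 11) + 1/3| = |-32|/(6(6m + 11)) = 32/(6(6m + 11)).
Since 6m + 11 ≥ 6m for m ≥ 1, this is ≤ 32/(6·6m) = (8/9)/m.
So |(-2m - 9)/(6m + 11) + 1/3| < ϵ whenever m > (8/9)/ϵ.
Take K = (8/9)/ϵ. If m > K then |(-2m - 9)/(6m + 11) + 1/3| ≤ (8/9)/m < ϵ.

K = (8/9)/ϵ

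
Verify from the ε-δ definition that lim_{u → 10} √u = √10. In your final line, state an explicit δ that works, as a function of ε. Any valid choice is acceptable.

Let ε > 0. We want δ > 0 such that 0 < |u − 10| < δ implies |√u − √10| < ε.
Multiplying by the conjugate, |√u − √10| = |u − 10|/(√u + √10).
Restrict δ ≤ 10 so that |u − 10| < 10 forces u > 0, and then √u + √10 > √10.
Hence |√u − √10| < |u − 10|/√10, which is < ε once |u − 10| < √10·ε.
Take δ = min(10, √10·ε). If 0 < |u − 10| < δ then u > 0 and |√u − √10| < |u − 10|/√10 < ε.

δ = min(10, √10·ε)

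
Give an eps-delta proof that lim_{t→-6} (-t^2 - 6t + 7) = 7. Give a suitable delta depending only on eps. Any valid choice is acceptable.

delta = min(1, eps/7)

Suppose eps > 0. We want delta > 0 such that 0 < |t + 6| < delta implies |(-t^2 - 6t + 7) − 7| < eps.
(-t^2 - 6t + 7) − 7 = -t^2 - 6t = (t + 6)(-t).
So |(-t^2 - 6t + 7) − 7| = |t + 6|·|-t|.
Require delta ≤ 1. Then |t + 6| < 1 gives |t| < 7, and by the triangle inequality |-t| ≤ 7 = 7.
Hence |(-t^2 - 6t + 7) − 7| ≤ 7|t + 6| < eps provided |t + 6| < eps/7.
Take delta = min(1, eps/7). Then 0 < |t + 6| < delta gives both |t + 6| < 1 and |t + 6| < eps/7, so |(-t^2 - 6t + 7) − 7| < eps.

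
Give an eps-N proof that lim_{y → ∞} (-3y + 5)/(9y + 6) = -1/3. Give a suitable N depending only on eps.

Let eps > 0 be given. We seek N > 0 such that y > N implies |(-3y + 5)/(9y + 6) + 1/3| < eps.
(-3y + 5)/(9y + 6) + 1/3 = (9(-3y + 5) − (-3)(9y + 6)) / (9(9y + 6)) = 63/(9(9y + 6)).
For y > 0 we have 9y + 6 > 9y, so |(-3y + 5)/(9y + 6) + 1/3| = 63/(9(9y + 6)) < 63/(9·9y) = (7/9)/y.
Thus |(-3y + 5)/(9y + 6) + 1/3| < eps whenever y > (7/9)/eps.
Take N = (7/9)/eps. If y > N then |(-3y + 5)/(9y + 6) + 1/3| < (7/9)/y < eps.

N = (7/9)/eps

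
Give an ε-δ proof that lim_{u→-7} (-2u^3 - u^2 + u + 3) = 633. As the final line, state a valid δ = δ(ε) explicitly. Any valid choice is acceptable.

δ = min(1, ε/322)

Let ε > 0. We want δ > 0 such that 0 < |u + 7| < δ implies |(-2u^3 - u^2 + u + 3) − 633| < ε.
(-2u^3 - u^2 + u + 3) − 633 = -2u^3 - u^2 + u - 630 = (u + 7)(-2u^2 + 13u - 90).
So |(-2u^3 - u^2 + u + 3) − 633| = |u + 7|·|-2u^2 + 13u - 90|.
Assume first that |u + 7| < 1, so |u| < 8. Then |-2u^2 + 13u - 90| ≤ 2·8^2 + 13·8 + 90 = 322.
Hence |(-2u^3 - u^2 + u + 3) − 633| ≤ 322|u + 7| < ε provided |u + 7| < ε/322.
Choosing δ = min(1, ε/322) ensures both conditions, hence |(-2u^3 - u^2 + u + 3) − 633| < ε.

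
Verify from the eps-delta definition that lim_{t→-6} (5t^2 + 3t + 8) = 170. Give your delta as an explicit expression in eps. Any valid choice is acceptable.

delta = min(1, eps/62)

Let eps > 0. We want delta > 0 such that 0 < |t + 6| < delta implies |(5t^2 + 3t + 8) − 170| < eps.
(5t^2 + 3t + 8) − 170 = 5t^2 + 3t - 162 = (t + 6)(5t - 27).
So |(5t^2 + 3t + 8) − 170| = |t + 6|·|5t - 27|.
Require delta ≤ 1. Then |t + 6| < 1 gives |t| < 7, and by the triangle inequality |5t - 27| ≤ 5·7 + 27 = 62.
Hence |(5t^2 + 3t + 8) − 170| ≤ 62|t + 6| < eps provided |t + 6| < eps/62.
Choosing delta = min(1, eps/62) ensures both conditions, hence |(5t^2 + 3t + 8) − 170| < eps.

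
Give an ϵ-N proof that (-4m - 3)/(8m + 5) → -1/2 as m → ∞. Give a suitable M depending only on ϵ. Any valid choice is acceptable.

M = (1/16)/ϵ

Suppose ϵ > 0. For m ≥ 1, |(-4m - 3)/(8m + 5) + 1/2| = |-4|/(8(8m + 5)) = 4/(8(8m + 5)).
Since 8m + 5 ≥ 8m for m ≥ 1, this is ≤ 4/(8·8m) = (1/16)/m.
So |(-4m - 3)/(8m + 5) + 1/2| < ϵ whenever m > (1/16)/ϵ.
Take M = (1/16)/ϵ. If m > M then |(-4m - 3)/(8m + 5) + 1/2| ≤ (1/16)/m < ϵ.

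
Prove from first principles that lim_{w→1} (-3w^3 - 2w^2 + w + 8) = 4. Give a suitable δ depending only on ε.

Let ε > 0 be given. We want δ > 0 such that 0 < |w − 1| < δ implies |(-3w^3 - 2w^2 + w + 8) − 4| < ε.
(-3w^3 - 2w^2 + w + 8) − 4 = -3w^3 - 2w^2 + w + 4 = (w − 1)(-3w^2 - 5w - 4).
So |(-3w^3 - 2w^2 + w + 8) − 4| = |w − 1|·|-3w^2 - 5w - 4|.
Require δ ≤ 2. Then |w − 1| < 2 gives |w| < 3, and by the triangle inequality |-3w^2 - 5w - 4| ≤ 3·3^2 + 5·3 + 4 = 46.
Hence |(-3w^3 - 2w^2 + w + 8) − 4| ≤ 46|w − 1| < ε provided |w − 1| < ε/46.
Choosing δ = min(2, ε/46) ensures both conditions, hence |(-3w^3 - 2w^2 + w + 8) − 4| < ε.

δ = min(2, ε/46)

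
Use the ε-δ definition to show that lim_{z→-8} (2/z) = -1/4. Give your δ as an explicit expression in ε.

δ = min(4, 16ε)

Suppose ε > 0. We seek δ > 0 such that 0 < |z + 8| < δ implies |2/z + 1/4| < ε.
|2/z + 1/4| = 2·|-8 − z|/(8·|z|) = 2|z + 8|/(8|z|).
Restrict δ ≤ 4. Then |z + 8| < 4 gives |z| > 4, so 8|z| > 32.
Then |2/z + 1/4| < 2|z + 8|/32, which is < ε when |z + 8| < 16ε.
Take δ = min(4, 16ε). Then 0 < |z + 8| < δ gives both |z + 8| < 4 and |z + 8| < 16ε, so |2/z + 1/4| < ε.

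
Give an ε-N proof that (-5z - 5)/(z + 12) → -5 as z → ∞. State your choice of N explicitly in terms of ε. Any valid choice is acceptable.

N = 55/ε

Let ε > 0. We seek N > 0 such that z > N implies |(-5z - 5)/(z + 12) + 5| < ε.
(-5z - 5)/(z + 12) + 5 = ((-5z - 5) − (-5)(z + 12)) / ((z + 12)) = 55/((z + 12)).
For z > 0 we have z + 12 > z, so |(-5z - 5)/(z + 12) + 5| = 55/((z + 12)) < 55/(z) = 55/z.
Thus |(-5z - 5)/(z + 12) + 5| < ε whenever z > 55/ε.
Take N = 55/ε. If z > N then |(-5z - 5)/(z + 12) + 5| < 55/z < ε.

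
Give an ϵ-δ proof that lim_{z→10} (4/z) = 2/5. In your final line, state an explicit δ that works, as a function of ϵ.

Suppose ϵ > 0. We seek δ > 0 such that 0 < |z − 10| < δ implies |4/z − (2/5)| < ϵ.
|4/z − (2/5)| = 4·|10 − z|/(10·|z|) = 4|z − 10|/(10|z|).
Restrict δ ≤ 5. Then |z − 10| < 5 gives |z| > 5, so 10|z| > 50.
Then |4/z − (2/5)| < 4|z − 10|/50, which is < ϵ when |z − 10| < (25/2)ϵ.
Take δ = min(5, (25/2)ϵ). Then 0 < |z − 10| < δ gives both |z − 10| < 5 and |z − 10| < (25/2)ϵ, so |4/z − (2/5)| < ϵ.

δ = min(5, (25/2)ϵ)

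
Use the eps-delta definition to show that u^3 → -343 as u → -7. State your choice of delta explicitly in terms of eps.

Fix eps > 0. We seek delta > 0 with 0 < |u + 7| < delta ⇒ |u^3 + 343| < eps.
Factor: u^3 + 343 = (u + 7)(u^2 - 7u + 49), so |u^3 + 343| = |u + 7|·|u^2 - 7u + 49|.
Impose delta ≤ 1 so that |u| < 8; then |u^2 - 7u + 49| ≤ 169.
Hence |u^3 + 343| ≤ 169|u + 7|, which is < eps once |u + 7| < eps/169.
Take delta = min(1, eps/169). If 0 < |u + 7| < delta then both bounds hold and |u^3 + 343| ≤ 169|u + 7| < 169·(eps/169) = eps.

delta = min(1, eps/169)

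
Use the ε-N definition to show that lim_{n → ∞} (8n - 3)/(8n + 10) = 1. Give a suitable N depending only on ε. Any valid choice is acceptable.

N = (13/8)/ε

Let ε > 0 be given. For n ≥ 1, |(8n - 3)/(8n + 10) − 1| = |-104|/(8(8n + 10)) = 104/(8(8n + 10)).
Since 8n + 10 ≥ 8n for n ≥ 1, this is ≤ 104/(8·8n) = (13/8)/n.
So |(8n - 3)/(8n + 10) − 1| < ε whenever n > (13/8)/ε.
Take N = (13/8)/ε. If n > N then |(8n - 3)/(8n + 10) − 1| ≤ (13/8)/n < ε.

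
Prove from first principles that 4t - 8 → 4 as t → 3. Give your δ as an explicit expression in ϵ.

Fix ϵ > 0. We need δ > 0 so that 0 < |t − 3| < δ implies |(4t - 8) − 4| < ϵ.
Since (4t - 8) − 4 = 4(t − 3), we have |(4t - 8) − 4| = 4|t − 3|.
Thus it suffices that |t − 3| < ϵ/4.
Choosing δ = ϵ/4 gives |(4t - 8) − 4| = 4|t − 3| < ϵ whenever |t − 3| < δ.

δ = ϵ/4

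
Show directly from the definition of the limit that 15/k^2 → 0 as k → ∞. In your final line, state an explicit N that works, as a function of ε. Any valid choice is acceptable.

Let ε > 0. For k ≥ 1, |15/k^2 − 0| = 15/k^2.
15/k^2 < ε ⇔ k^2 > 15/ε ⇔ k > (15/ε)^{1/2}.
Take N = (15/ε)^{1/2}. Then k > N implies 15/k^2 < ε.

N = (15/ε)^{1/2}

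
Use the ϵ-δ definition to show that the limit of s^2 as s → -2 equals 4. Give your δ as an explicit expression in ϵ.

Let ϵ > 0 be given. We seek δ > 0 with 0 < |s + 2| < δ ⇒ |s^2 − 4| < ϵ.
Factor: s^2 − 4 = (s + 2)(s - 2), so |s^2 − 4| = |s + 2|·|s - 2|.
Restrict δ ≤ 1. Then |s + 2| < 1 gives |s| < 3, so by the triangle inequality |s - 2| ≤ 3 + 2 = 5.
Hence |s^2 − 4| ≤ 5|s + 2|, which is < ϵ once |s + 2| < ϵ/5.
Take δ = min(1, ϵ/5). If 0 < |s + 2| < δ then both bounds hold and |s^2 − 4| ≤ 5|s + 2| < 5·(ϵ/5) = ϵ.

δ = min(1, ϵ/5)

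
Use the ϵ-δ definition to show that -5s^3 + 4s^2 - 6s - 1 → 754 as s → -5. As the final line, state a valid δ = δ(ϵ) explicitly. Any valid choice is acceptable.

Let ϵ > 0 be given. We want δ > 0 such that 0 < |s + 5| < δ implies |(-5s^3 + 4s^2 - 6s - 1) − 754| < ϵ.
(-5s^3 + 4s^2 - 6s - 1) − 754 = -5s^3 + 4s^2 - 6s - 755 = (s + 5)(-5s^2 + 29s - 151).
So |(-5s^3 + 4s^2 - 6s - 1) − 754| = |s + 5|·|-5s^2 + 29s - 151|.
Assume first that |s + 5| < 1, so |s| < 6. Then |-5s^2 + 29s - 151| ≤ 5·6^2 + 29·6 + 151 = 505.
Hence |(-5s^3 + 4s^2 - 6s - 1) − 754| ≤ 505|s + 5| < ϵ provided |s + 5| < ϵ/505.
Choosing δ = min(1, ϵ/505) ensures both conditions, hence |(-5s^3 + 4s^2 - 6s - 1) − 754| < ϵ.

δ = min(1, ϵ/505)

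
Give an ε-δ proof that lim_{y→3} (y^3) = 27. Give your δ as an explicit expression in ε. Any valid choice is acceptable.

δ = min(1, ε/37)

Fix ε > 0. We seek δ > 0 with 0 < |y − 3| < δ ⇒ |y^3 − 27| < ε.
Factor: y^3 − 27 = (y − 3)(y^2 + 3y + 9), so |y^3 − 27| = |y − 3|·|y^2 + 3y + 9|.
Restrict δ ≤ 1. Then |y − 3| < 1 gives |y| < 4, so by the triangle inequality |y^2 + 3y + 9| ≤ 4^2 + 3·4 + 9 = 37.
Hence |y^3 − 27| ≤ 37|y − 3|, which is < ε once |y − 3| < ε/37.
Take δ = min(1, ε/37). If 0 < |y − 3| < δ then both bounds hold and |y^3 − 27| ≤ 37|y − 3| < 37·(ε/37) = ε.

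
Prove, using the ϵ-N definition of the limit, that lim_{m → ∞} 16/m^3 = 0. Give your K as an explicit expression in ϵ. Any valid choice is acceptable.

K = (16/ϵ)^{1/3}

Let ϵ > 0 be given. For m ≥ 1, |16/m^3 − 0| = 16/m^3.
16/m^3 < ϵ ⇔ m^3 > 16/ϵ ⇔ m > (16/ϵ)^{1/3}.
Take K = (16/ϵ)^{1/3}. Then m > K implies 16/m^3 < ϵ.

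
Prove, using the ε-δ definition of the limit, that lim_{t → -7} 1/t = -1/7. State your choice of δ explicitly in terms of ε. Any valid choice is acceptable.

Let ε > 0 be given. We seek δ > 0 such that 0 < |t + 7| < δ implies |1/t + 1/7| < ε.
|1/t + 1/7| = |-7 − t|/(7·|t|) = |t + 7|/(7|t|).
Require δ ≤ 7/2 so that |t| > 7 − 7/2 = 7/2, hence 7|t| > 49/2.
Then |1/t + 1/7| < |t + 7|/(49/2), which is < ε when |t + 7| < (49/2)ε.
Take δ = min(7/2, (49/2)ε). Then 0 < |t + 7| < δ gives both |t + 7| < 7/2 and |t + 7| < (49/2)ε, so |1/t + 1/7| < ε.

δ = min(7/2, (49/2)ε)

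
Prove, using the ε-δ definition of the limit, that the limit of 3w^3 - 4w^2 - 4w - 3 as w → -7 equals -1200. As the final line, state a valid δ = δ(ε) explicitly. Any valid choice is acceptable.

Let ε > 0 be given. We want δ > 0 such that 0 < |w + 7| < δ implies |(3w^3 - 4w^2 - 4w - 3) + 1200| < ε.
(3w^3 - 4w^2 - 4w - 3) + 1200 = 3w^3 - 4w^2 - 4w + 1197 = (w + 7)(3w^2 - 25w + 171).
So |(3w^3 - 4w^2 - 4w - 3) + 1200| = |w + 7|·|3w^2 - 25w + 171|.
Assume first that |w + 7| < 1, so |w| < 8. Then |3w^2 - 25w + 171| ≤ 3·8^2 + 25·8 + 171 = 563.
Hence |(3w^3 - 4w^2 - 4w - 3) + 1200| ≤ 563|w + 7| < ε provided |w + 7| < ε/563.
Take δ = min(1, ε/563). Then 0 < |w + 7| < δ gives both |w + 7| < 1 and |w + 7| < ε/563, so |(3w^3 - 4w^2 - 4w - 3) + 1200| < ε.

δ = min(1, ε/563)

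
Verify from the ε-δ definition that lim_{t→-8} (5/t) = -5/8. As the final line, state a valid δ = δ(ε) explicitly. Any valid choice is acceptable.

δ = min(4, (32/5)ε)

Let ε > 0 be given. We seek δ > 0 such that 0 < |t + 8| < δ implies |5/t + 5/8| < ε.
|5/t + 5/8| = 5·|-8 − t|/(8·|t|) = 5|t + 8|/(8|t|).
Restrict δ ≤ 4. Then |t + 8| < 4 gives |t| > 4, so 8|t| > 32.
Then |5/t + 5/8| < 5|t + 8|/32, which is < ε when |t + 8| < (32/5)ε.
Take δ = min(4, (32/5)ε). Then 0 < |t + 8| < δ gives both |t + 8| < 4 and |t + 8| < (32/5)ε, so |5/t + 5/8| < ε.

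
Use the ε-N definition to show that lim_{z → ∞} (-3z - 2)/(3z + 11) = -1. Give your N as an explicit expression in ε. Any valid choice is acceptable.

Let ε > 0 be given. We seek N > 0 such that z > N implies |(-3z - 2)/(3z + 11) + 1| < ε.
(-3z - 2)/(3z + 11) + 1 = (3(-3z - 2) − (-3)(3z + 11)) / (3(3z + 11)) = 27/(3(3z + 11)).
For z > 0 we have 3z + 11 > 3z, so |(-3z - 2)/(3z + 11) + 1| = 27/(3(3z + 11)) < 27/(3·3z) = 3/z.
Thus |(-3z - 2)/(3z + 11) + 1| < ε whenever z > 3/ε.
Take N = 3/ε. If z > N then |(-3z - 2)/(3z + 11) + 1| < 3/z < ε.

N = 3/ε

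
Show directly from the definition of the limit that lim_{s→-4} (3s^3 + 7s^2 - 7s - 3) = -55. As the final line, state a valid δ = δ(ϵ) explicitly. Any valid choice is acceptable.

δ = min(2, ϵ/151)

Let ϵ > 0 be given. We want δ > 0 such that 0 < |s + 4| < δ implies |(3s^3 + 7s^2 - 7s - 3) + 55| < ϵ.
(3s^3 + 7s^2 - 7s - 3) + 55 = 3s^3 + 7s^2 - 7s + 52 = (s + 4)(3s^2 - 5s + 13).
So |(3s^3 + 7s^2 - 7s - 3) + 55| = |s + 4|·|3s^2 - 5s + 13|.
Assume first that |s + 4| < 2, so |s| < 6. Then |3s^2 - 5s + 13| ≤ 3·6^2 + 5·6 + 13 = 151.
Hence |(3s^3 + 7s^2 - 7s - 3) + 55| ≤ 151|s + 4| < ϵ provided |s + 4| < ϵ/151.
Choosing δ = min(2, ϵ/151) ensures both conditions, hence |(3s^3 + 7s^2 - 7s - 3) + 55| < ϵ.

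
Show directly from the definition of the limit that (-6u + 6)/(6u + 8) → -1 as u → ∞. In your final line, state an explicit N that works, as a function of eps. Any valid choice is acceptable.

Let eps > 0. We seek N > 0 such that u > N implies |(-6u + 6)/(6u + 8) + 1| < eps.
(-6u + 6)/(6u + 8) + 1 = (6(-6u + 6) − (-6)(6u + 8)) / (6(6u + 8)) = 84/(6(6u + 8)).
For u > 0 we have 6u + 8 > 6u, so |(-6u + 6)/(6u + 8) + 1| = 84/(6(6u + 8)) < 84/(6·6u) = (7/3)/u.
Thus |(-6u + 6)/(6u + 8) + 1| < eps whenever u > (7/3)/eps.
Take N = (7/3)/eps. If u > N then |(-6u + 6)/(6u + 8) + 1| < (7/3)/u < eps.

N = (7/3)/eps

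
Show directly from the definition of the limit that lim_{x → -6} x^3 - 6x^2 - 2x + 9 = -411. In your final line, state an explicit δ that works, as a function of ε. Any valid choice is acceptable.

δ = min(1, ε/203)

Suppose ε > 0. We want δ > 0 such that 0 < |x + 6| < δ implies |(x^3 - 6x^2 - 2x + 9) + 411| < ε.
(x^3 - 6x^2 - 2x + 9) + 411 = x^3 - 6x^2 - 2x + 420 = (x + 6)(x^2 - 12x + 70).
So |(x^3 - 6x^2 - 2x + 9) + 411| = |x + 6|·|x^2 - 12x + 70|.
Assume first that |x + 6| < 1, so |x| < 7. Then |x^2 - 12x + 70| ≤ 7^2 + 12·7 + 70 = 203.
Hence |(x^3 - 6x^2 - 2x + 9) + 411| ≤ 203|x + 6| < ε provided |x + 6| < ε/203.
Take δ = min(1, ε/203). Then 0 < |x + 6| < δ gives both |x + 6| < 1 and |x + 6| < ε/203, so |(x^3 - 6x^2 - 2x + 9) + 411| < ε.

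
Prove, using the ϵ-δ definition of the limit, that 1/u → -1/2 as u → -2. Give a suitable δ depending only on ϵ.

δ = min(1, 2ϵ)

Fix ϵ > 0. We seek δ > 0 such that 0 < |u + 2| < δ implies |1/u + 1/2| < ϵ.
|1/u + 1/2| = |-2 − u|/(2·|u|) = |u + 2|/(2|u|).
Restrict δ ≤ 1. Then |u + 2| < 1 gives |u| > 1, so 2|u| > 2.
Then |1/u + 1/2| < |u + 2|/2, which is < ϵ when |u + 2| < 2ϵ.
Take δ = min(1, 2ϵ). Then 0 < |u + 2| < δ gives both |u + 2| < 1 and |u + 2| < 2ϵ, so |1/u + 1/2| < ϵ.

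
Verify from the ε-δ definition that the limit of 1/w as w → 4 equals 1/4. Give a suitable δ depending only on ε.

Let ε > 0. We seek δ > 0 such that 0 < |w − 4| < δ implies |1/w − (1/4)| < ε.
|1/w − (1/4)| = |4 − w|/(4·|w|) = |w − 4|/(4|w|).
Restrict δ ≤ 2. Then |w − 4| < 2 gives |w| > 2, so 4|w| > 8.
Then |1/w − (1/4)| < |w − 4|/8, which is < ε when |w − 4| < 8ε.
Take δ = min(2, 8ε). Then 0 < |w − 4| < δ gives both |w − 4| < 2 and |w − 4| < 8ε, so |1/w − (1/4)| < ε.

δ = min(2, 8ε)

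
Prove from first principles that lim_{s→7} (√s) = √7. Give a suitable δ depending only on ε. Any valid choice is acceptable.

δ = min(7, √7·ε)

Suppose ε > 0. We want δ > 0 such that 0 < |s − 7| < δ implies |√s − √7| < ε.
Rationalise: √s − √7 = (s − 7)/(√s + √7), so |√s − √7| = |s − 7|/(√s + √7).
Restrict δ ≤ 7 so that |s − 7| < 7 forces s > 0, and then √s + √7 > √7.
Hence |√s − √7| < |s − 7|/√7, which is < ε once |s − 7| < √7·ε.
Take δ = min(7, √7·ε). If 0 < |s − 7| < δ then s > 0 and |√s − √7| < |s − 7|/√7 < ε.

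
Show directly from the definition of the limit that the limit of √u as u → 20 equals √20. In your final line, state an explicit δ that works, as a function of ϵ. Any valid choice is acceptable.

δ = min(20, √20·ϵ)

Suppose ϵ > 0. We want δ > 0 such that 0 < |u − 20| < δ implies |√u − √20| < ϵ.
Rationalise: √u − √20 = (u − 20)/(√u + √20), so |√u − √20| = |u − 20|/(√u + √20).
Restrict δ ≤ 20 so that |u − 20| < 20 forces u > 0, and then √u + √20 > √20.
Hence |√u − √20| < |u − 20|/√20, which is < ϵ once |u − 20| < √20·ϵ.
Take δ = min(20, √20·ϵ). If 0 < |u − 20| < δ then u > 0 and |√u − √20| < |u − 20|/√20 < ϵ.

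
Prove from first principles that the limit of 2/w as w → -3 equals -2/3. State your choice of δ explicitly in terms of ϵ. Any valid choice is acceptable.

Fix ϵ > 0. We seek δ > 0 such that 0 < |w + 3| < δ implies |2/w + 2/3| < ϵ.
|2/w + 2/3| = 2·|-3 − w|/(3·|w|) = 2|w + 3|/(3|w|).
Restrict δ ≤ 3/2. Then |w + 3| < 3/2 gives |w| > 3/2, so 3|w| > 9/2.
Then |2/w + 2/3| < 2|w + 3|/(9/2), which is < ϵ when |w + 3| < (9/4)ϵ.
Take δ = min(3/2, (9/4)ϵ). Then 0 < |w + 3| < δ gives both |w + 3| < 3/2 and |w + 3| < (9/4)ϵ, so |2/w + 2/3| < ϵ.

δ = min(3/2, (9/4)ϵ)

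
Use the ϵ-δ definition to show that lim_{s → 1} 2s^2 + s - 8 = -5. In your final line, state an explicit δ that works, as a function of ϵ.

Fix ϵ > 0. We want δ > 0 such that 0 < |s − 1| < δ implies |(2s^2 + s - 8) + 5| < ϵ.
(2s^2 + s - 8) + 5 = 2s^2 + s - 3 = (s − 1)(2s + 3).
So |(2s^2 + s - 8) + 5| = |s − 1|·|2s + 3|.
Require δ ≤ 1. Then |s − 1| < 1 gives |s| < 2, and by the triangle inequality |2s + 3| ≤ 2·2 + 3 = 7.
Hence |(2s^2 + s - 8) + 5| ≤ 7|s − 1| < ϵ provided |s − 1| < ϵ/7.
Take δ = min(1, ϵ/7). Then 0 < |s − 1| < δ gives both |s − 1| < 1 and |s − 1| < ϵ/7, so |(2s^2 + s - 8) + 5| < ϵ.

δ = min(1, ϵ/7)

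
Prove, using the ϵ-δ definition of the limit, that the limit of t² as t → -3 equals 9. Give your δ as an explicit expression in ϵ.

Suppose ϵ > 0. We seek δ > 0 with 0 < |t + 3| < δ ⇒ |t² − 9| < ϵ.
Factor: t² − 9 = (t + 3)(t - 3), so |t² − 9| = |t + 3|·|t - 3|.
Restrict δ ≤ 1. Then |t + 3| < 1 gives |t| < 4, so by the triangle inequality |t - 3| ≤ 4 + 3 = 7.
Hence |t² − 9| ≤ 7|t + 3|, which is < ϵ once |t + 3| < ϵ/7.
Take δ = min(1, ϵ/7). If 0 < |t + 3| < δ then both bounds hold and |t² − 9| ≤ 7|t + 3| < 7·(ϵ/7) = ϵ.

δ = min(1, ϵ/7)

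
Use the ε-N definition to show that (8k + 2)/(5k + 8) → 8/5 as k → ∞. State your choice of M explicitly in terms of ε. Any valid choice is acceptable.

Fix ε > 0. For k ≥ 1, |(8k + 2)/(5k + 8) − (8/5)| = |-54|/(5(5k + 8)) = 54/(5(5k + 8)).
Since 5k + 8 ≥ 5k for k ≥ 1, this is ≤ 54/(5·5k) = (54/25)/k.
So |(8k + 2)/(5k + 8) − (8/5)| < ε whenever k > (54/25)/ε.
Take M = (54/25)/ε. If k > M then |(8k + 2)/(5k + 8) − (8/5)| ≤ (54/25)/k < ε.

M = (54/25)/ε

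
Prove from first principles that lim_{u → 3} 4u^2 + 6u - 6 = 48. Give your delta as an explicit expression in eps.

Let eps > 0 be given. We want delta > 0 such that 0 < |u − 3| < delta implies |(4u^2 + 6u - 6) − 48| < eps.
(4u^2 + 6u - 6) − 48 = 4u^2 + 6u - 54 = (u − 3)(4u + 18).
So |(4u^2 + 6u - 6) − 48| = |u − 3|·|4u + 18|.
Assume first that |u − 3| < 1, so |u| < 4. Then |4u + 18| ≤ 4·4 + 18 = 34.
Hence |(4u^2 + 6u - 6) − 48| ≤ 34|u − 3| < eps provided |u − 3| < eps/34.
Take delta = min(1, eps/34). Then 0 < |u − 3| < delta gives both |u − 3| < 1 and |u − 3| < eps/34, so |(4u^2 + 6u - 6) − 48| < eps.

delta = min(1, eps/34)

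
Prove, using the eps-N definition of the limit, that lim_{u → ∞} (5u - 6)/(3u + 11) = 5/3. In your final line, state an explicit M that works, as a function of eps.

M = (73/9)/eps

Fix eps > 0. We seek M > 0 such that u > M implies |(5u - 6)/(3u + 11) − (5/3)| < eps.
(5u - 6)/(3u + 11) − (5/3) = (3(5u - 6) − 5(3u + 11)) / (3(3u + 11)) = -73/(3(3u + 11)).
For u > 0 we have 3u + 11 > 3u, so |(5u - 6)/(3u + 11) − (5/3)| = 73/(3(3u + 11)) < 73/(3·3u) = (73/9)/u.
Thus |(5u - 6)/(3u + 11) − (5/3)| < eps whenever u > (73/9)/eps.
Take M = (73/9)/eps. If u > M then |(5u - 6)/(3u + 11) − (5/3)| < (73/9)/u < eps.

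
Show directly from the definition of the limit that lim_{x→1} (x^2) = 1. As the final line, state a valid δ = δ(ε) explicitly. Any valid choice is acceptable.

δ = min(1, ε/3)

Let ε > 0. We seek δ > 0 with 0 < |x − 1| < δ ⇒ |x^2 − 1| < ε.
Factor: x^2 − 1 = (x − 1)(x + 1), so |x^2 − 1| = |x − 1|·|x + 1|.
Impose δ ≤ 1 so that |x| < 2; then |x + 1| ≤ 3.
Hence |x^2 − 1| ≤ 3|x − 1|, which is < ε once |x − 1| < ε/3.
Take δ = min(1, ε/3). If 0 < |x − 1| < δ then both bounds hold and |x^2 − 1| ≤ 3|x − 1| < 3·(ε/3) = ε.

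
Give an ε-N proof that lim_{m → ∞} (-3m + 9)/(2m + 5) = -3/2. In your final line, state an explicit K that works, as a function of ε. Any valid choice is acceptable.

Let ε > 0. For m ≥ 1, |(-3m + 9)/(2m + 5) + 3/2| = |33|/(2(2m + 5)) = 33/(2(2m + 5)).
Since 2m + 5 ≥ 2m for m ≥ 1, this is ≤ 33/(2·2m) = (33/4)/m.
So |(-3m + 9)/(2m + 5) + 3/2| < ε whenever m > (33/4)/ε.
Take K = (33/4)/ε. If m > K then |(-3m + 9)/(2m + 5) + 3/2| ≤ (33/4)/m < ε.

K = (33/4)/ε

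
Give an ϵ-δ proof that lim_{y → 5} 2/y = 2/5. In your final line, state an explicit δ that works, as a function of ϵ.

Let ϵ > 0 be given. We seek δ > 0 such that 0 < |y − 5| < δ implies |2/y − (2/5)| < ϵ.
|2/y − (2/5)| = 2·|5 − y|/(5·|y|) = 2|y − 5|/(5|y|).
Require δ ≤ 5/2 so that |y| > 5 − 5/2 = 5/2, hence 5|y| > 25/2.
Then |2/y − (2/5)| < 2|y − 5|/(25/2), which is < ϵ when |y − 5| < (25/4)ϵ.
Take δ = min(5/2, (25/4)ϵ). Then 0 < |y − 5| < δ gives both |y − 5| < 5/2 and |y − 5| < (25/4)ϵ, so |2/y − (2/5)| < ϵ.

δ = min(5/2, (25/4)ϵ)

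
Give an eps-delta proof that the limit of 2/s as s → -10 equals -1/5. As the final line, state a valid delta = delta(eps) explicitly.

delta = min(5, 25eps)

Let eps > 0. We seek delta > 0 such that 0 < |s + 10| < delta implies |2/s + 1/5| < eps.
|2/s + 1/5| = 2·|-10 − s|/(10·|s|) = 2|s + 10|/(10|s|).
Require delta ≤ 5 so that |s| > 10 − 5 = 5, hence 10|s| > 50.
Then |2/s + 1/5| < 2|s + 10|/50, which is < eps when |s + 10| < 25eps.
Take delta = min(5, 25eps). Then 0 < |s + 10| < delta gives both |s + 10| < 5 and |s + 10| < 25eps, so |2/s + 1/5| < eps.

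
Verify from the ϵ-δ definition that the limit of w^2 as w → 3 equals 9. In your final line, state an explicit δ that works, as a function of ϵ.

δ = min(1, ϵ/7)

Let ϵ > 0 be given. We seek δ > 0 with 0 < |w − 3| < δ ⇒ |w^2 − 9| < ϵ.
Factor: w^2 − 9 = (w − 3)(w + 3), so |w^2 − 9| = |w − 3|·|w + 3|.
Restrict δ ≤ 1. Then |w − 3| < 1 gives |w| < 4, so by the triangle inequality |w + 3| ≤ 4 + 3 = 7.
Hence |w^2 − 9| ≤ 7|w − 3|, which is < ϵ once |w − 3| < ϵ/7.
Take δ = min(1, ϵ/7). If 0 < |w − 3| < δ then both bounds hold and |w^2 − 9| ≤ 7|w − 3| < 7·(ϵ/7) = ϵ.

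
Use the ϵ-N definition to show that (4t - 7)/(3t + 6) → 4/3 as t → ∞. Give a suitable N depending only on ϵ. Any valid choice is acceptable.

N = 5/ϵ

Let ϵ > 0 be given. We seek N > 0 such that t > N implies |(4t - 7)/(3t + 6) − (4/3)| < ϵ.
(4t - 7)/(3t + 6) − (4/3) = (3(4t - 7) − 4(3t + 6)) / (3(3t + 6)) = -45/(3(3t + 6)).
For t > 0 we have 3t + 6 > 3t, so |(4t - 7)/(3t + 6) − (4/3)| = 45/(3(3t + 6)) < 45/(3·3t) = 5/t.
Thus |(4t - 7)/(3t + 6) − (4/3)| < ϵ whenever t > 5/ϵ.
Take N = 5/ϵ. If t > N then |(4t - 7)/(3t + 6) − (4/3)| < 5/t < ϵ.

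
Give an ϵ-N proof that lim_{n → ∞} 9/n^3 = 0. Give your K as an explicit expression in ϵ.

Suppose ϵ > 0. For n ≥ 1, |9/n^3 − 0| = 9/n^3.
9/n^3 < ϵ ⇔ n^3 > 9/ϵ ⇔ n > (9/ϵ)^{1/3}.
Take K = (9/ϵ)^{1/3}. Then n > K implies 9/n^3 < ϵ.

K = (9/ϵ)^{1/3}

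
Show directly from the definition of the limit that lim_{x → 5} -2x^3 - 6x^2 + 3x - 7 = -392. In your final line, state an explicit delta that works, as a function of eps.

Let eps > 0 be given. We want delta > 0 such that 0 < |x − 5| < delta implies |(-2x^3 - 6x^2 + 3x - 7) + 392| < eps.
(-2x^3 - 6x^2 + 3x - 7) + 392 = -2x^3 - 6x^2 + 3x + 385 = (x − 5)(-2x^2 - 16x - 77).
So |(-2x^3 - 6x^2 + 3x - 7) + 392| = |x − 5|·|-2x^2 - 16x - 77|.
Require delta ≤ 1. Then |x − 5| < 1 gives |x| < 6, and by the triangle inequality |-2x^2 - 16x - 77| ≤ 2·6^2 + 16·6 + 77 = 245.
Hence |(-2x^3 - 6x^2 + 3x - 7) + 392| ≤ 245|x − 5| < eps provided |x − 5| < eps/245.
Choosing delta = min(1, eps/245) ensures both conditions, hence |(-2x^3 - 6x^2 + 3x - 7) + 392| < eps.

delta = min(1, eps/245)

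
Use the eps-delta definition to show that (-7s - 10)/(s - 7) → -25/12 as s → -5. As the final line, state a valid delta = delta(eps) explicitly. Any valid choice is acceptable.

Suppose eps > 0. We want delta > 0 with 0 < |s + 5| < delta ⇒ |(-7s - 10)/(s - 7) + 25/12| < eps.
Combining over a common denominator, (-7s - 10)/(s - 7) + 25/12 = [(-7s - 10)·(-12) − 25·(s - 7)] / [(-12)·(s - 7)] = 59(s + 5) / ((-12)(s - 7)).
So |(-7s - 10)/(s - 7) + 25/12| = 59|s + 5| / (12·|s − 7|).
Require delta ≤ 6, so |s − 7| ≥ |-12| − |s + 5| > 12 − 6 = 6.
Hence |(-7s - 10)/(s - 7) + 25/12| < 59|s + 5|/(12·6) = (59/72)|s + 5|, which is < eps once |s + 5| < (72/59)eps.
Take delta = min(6, (72/59)eps). Then 0 < |s + 5| < delta forces both bounds, so |(-7s - 10)/(s - 7) + 25/12| < eps.

delta = min(6, (72/59)eps)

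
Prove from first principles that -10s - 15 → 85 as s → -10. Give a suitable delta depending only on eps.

Suppose eps > 0. We need delta > 0 so that 0 < |s + 10| < delta implies |(-10s - 15) − 85| < eps.
Since (-10s - 15) − 85 = -10(s + 10), we have |(-10s - 15) − 85| = 10|s + 10|.
So 10|s + 10| < eps exactly when |s + 10| < eps/10.
Choosing delta = eps/10 gives |(-10s - 15) − 85| = 10|s + 10| < eps whenever |s + 10| < delta.

delta = eps/10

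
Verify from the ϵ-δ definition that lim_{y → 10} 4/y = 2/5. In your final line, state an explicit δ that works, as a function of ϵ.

δ = min(5, (25/2)ϵ)

Let ϵ > 0. We seek δ > 0 such that 0 < |y − 10| < δ implies |4/y − (2/5)| < ϵ.
|4/y − (2/5)| = 4·|10 − y|/(10·|y|) = 4|y − 10|/(10|y|).
Require δ ≤ 5 so that |y| > 10 − 5 = 5, hence 10|y| > 50.
Then |4/y − (2/5)| < 4|y − 10|/50, which is < ϵ when |y − 10| < (25/2)ϵ.
Take δ = min(5, (25/2)ϵ). Then 0 < |y − 10| < δ gives both |y − 10| < 5 and |y − 10| < (25/2)ϵ, so |4/y − (2/5)| < ϵ.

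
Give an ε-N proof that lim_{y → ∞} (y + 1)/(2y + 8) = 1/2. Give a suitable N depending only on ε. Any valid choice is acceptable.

N = (3/2)/ε

Let ε > 0. We seek N > 0 such that y > N implies |(y + 1)/(2y + 8) − (1/2)| < ε.
(y + 1)/(2y + 8) − (1/2) = (2(y + 1) − (2y + 8)) / (2(2y + 8)) = -6/(2(2y + 8)).
For y > 0 we have 2y + 8 > 2y, so |(y + 1)/(2y + 8) − (1/2)| = 6/(2(2y + 8)) < 6/(2·2y) = (3/2)/y.
Thus |(y + 1)/(2y + 8) − (1/2)| < ε whenever y > (3/2)/ε.
Take N = (3/2)/ε. If y > N then |(y + 1)/(2y + 8) − (1/2)| < (3/2)/y < ε.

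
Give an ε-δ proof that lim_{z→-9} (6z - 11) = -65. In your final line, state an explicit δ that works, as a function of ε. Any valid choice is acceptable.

δ = ε/6

Fix ε > 0. We need δ > 0 so that 0 < |z + 9| < δ implies |(6z - 11) + 65| < ε.
Since (6z - 11) + 65 = 6(z + 9), we have |(6z - 11) + 65| = 6|z + 9|.
So 6|z + 9| < ε exactly when |z + 9| < ε/6.
Take δ = ε/6. If 0 < |z + 9| < δ then |(6z - 11) + 65| = 6|z + 9| < 6·(ε/6) = ε.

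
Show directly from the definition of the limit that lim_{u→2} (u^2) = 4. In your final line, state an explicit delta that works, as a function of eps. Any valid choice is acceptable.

delta = min(1, eps/5)

Let eps > 0. We seek delta > 0 with 0 < |u − 2| < delta ⇒ |u^2 − 4| < eps.
Factor: u^2 − 4 = (u − 2)(u + 2), so |u^2 − 4| = |u − 2|·|u + 2|.
Restrict delta ≤ 1. Then |u − 2| < 1 gives |u| < 3, so by the triangle inequality |u + 2| ≤ 3 + 2 = 5.
Hence |u^2 − 4| ≤ 5|u − 2|, which is < eps once |u − 2| < eps/5.
Take delta = min(1, eps/5). If 0 < |u − 2| < delta then both bounds hold and |u^2 − 4| ≤ 5|u − 2| < 5·(eps/5) = eps.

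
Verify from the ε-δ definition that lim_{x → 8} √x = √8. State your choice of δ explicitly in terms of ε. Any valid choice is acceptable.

δ = min(8, √8·ε)

Fix ε > 0. We want δ > 0 such that 0 < |x − 8| < δ implies |√x − √8| < ε.
Rationalise: √x − √8 = (x − 8)/(√x + √8), so |√x − √8| = |x − 8|/(√x + √8).
Restrict δ ≤ 8 so that |x − 8| < 8 forces x > 0, and then √x + √8 > √8.
Hence |√x − √8| < |x − 8|/√8, which is < ε once |x − 8| < √8·ε.
Take δ = min(8, √8·ε). If 0 < |x − 8| < δ then x > 0 and |√x − √8| < |x − 8|/√8 < ε.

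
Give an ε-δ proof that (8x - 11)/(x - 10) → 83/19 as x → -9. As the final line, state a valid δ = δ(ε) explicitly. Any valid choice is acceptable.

Let ε > 0 be given. We want δ > 0 with 0 < |x + 9| < δ ⇒ |(8x - 11)/(x - 10) − (83/19)| < ε.
Combining over a common denominator, (8x - 11)/(x - 10) − (83/19) = [(8x - 11)·(-19) − (-83)·(x - 10)] / [(-19)·(x - 10)] = -69(x + 9) / ((-19)(x - 10)).
So |(8x - 11)/(x - 10) − (83/19)| = 69|x + 9| / (19·|x − 10|).
Restrict δ ≤ 19/2. Then |x + 9| < 19/2 gives |x − 10| = |(x + 9) + (-19)| ≥ 19 − 19/2 = 19/2.
Hence |(8x - 11)/(x - 10) − (83/19)| < 69|x + 9|/(19·(19/2)) = (138/361)|x + 9|, which is < ε once |x + 9| < (361/138)ε.
Take δ = min(19/2, (361/138)ε). Then 0 < |x + 9| < δ forces both bounds, so |(8x - 11)/(x - 10) − (83/19)| < ε.

δ = min(19/2, (361/138)ε)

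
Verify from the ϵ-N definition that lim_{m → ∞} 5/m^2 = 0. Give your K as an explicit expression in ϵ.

K = (5/ϵ)^{1/2}

Suppose ϵ > 0. For m ≥ 1, |5/m^2 − 0| = 5/m^2.
5/m^2 < ϵ ⇔ m^2 > 5/ϵ ⇔ m > (5/ϵ)^{1/2}.
Take K = (5/ϵ)^{1/2}. Then m > K implies 5/m^2 < ϵ.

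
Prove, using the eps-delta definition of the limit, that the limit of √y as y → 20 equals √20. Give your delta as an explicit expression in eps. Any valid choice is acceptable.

Let eps > 0. We want delta > 0 such that 0 < |y − 20| < delta implies |√y − √20| < eps.
Rationalise: √y − √20 = (y − 20)/(√y + √20), so |√y − √20| = |y − 20|/(√y + √20).
Restrict delta ≤ 20 so that |y − 20| < 20 forces y > 0, and then √y + √20 > √20.
Hence |√y − √20| < |y − 20|/√20, which is < eps once |y − 20| < √20·eps.
Take delta = min(20, √20·eps). If 0 < |y − 20| < delta then y > 0 and |√y − √20| < |y − 20|/√20 < eps.

delta = min(20, √20·eps)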